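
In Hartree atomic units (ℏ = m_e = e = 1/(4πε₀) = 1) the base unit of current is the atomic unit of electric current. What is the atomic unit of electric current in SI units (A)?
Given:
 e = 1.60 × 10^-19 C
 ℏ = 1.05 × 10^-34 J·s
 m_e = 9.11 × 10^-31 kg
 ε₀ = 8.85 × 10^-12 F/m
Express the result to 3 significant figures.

6.67 × 10^-3 A

I_au = e E_h/ℏ = m_e e⁵/((4πε₀)²ℏ³)
E_h = 4.38 × 10^-18 J
e·E_h/ℏ = 6.67 × 10^-3 A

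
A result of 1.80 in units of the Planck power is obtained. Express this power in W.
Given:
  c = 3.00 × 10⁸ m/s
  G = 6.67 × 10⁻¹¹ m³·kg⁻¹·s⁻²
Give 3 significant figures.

One Planck power: P_P = c⁵/G = 3.64 × 10⁵² W.
1.80 × 3.64 × 10⁵² W = 6.56 × 10⁵² W

6.56 × 10⁵² W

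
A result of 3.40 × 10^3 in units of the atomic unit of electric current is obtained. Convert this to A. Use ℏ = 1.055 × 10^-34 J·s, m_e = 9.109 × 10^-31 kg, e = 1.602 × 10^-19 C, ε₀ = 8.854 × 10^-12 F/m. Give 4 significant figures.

One atomic unit of electric current: I_au = e E_h/ℏ = m_e e⁵/((4πε₀)²ℏ³) = 6.612 × 10^-3 A.
3.40 × 10^3 × 6.612 × 10^-3 A = 22.48 A

22.48 A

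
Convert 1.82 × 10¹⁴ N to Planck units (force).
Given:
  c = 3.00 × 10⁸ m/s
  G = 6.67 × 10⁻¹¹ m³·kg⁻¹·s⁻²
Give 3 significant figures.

1.50 × 10⁻³⁰

Planck force: F_P = c⁴/G = 1.21 × 10⁴⁴ N.
1.82 × 10¹⁴ / 1.21 × 10⁴⁴ = 1.50 × 10⁻³⁰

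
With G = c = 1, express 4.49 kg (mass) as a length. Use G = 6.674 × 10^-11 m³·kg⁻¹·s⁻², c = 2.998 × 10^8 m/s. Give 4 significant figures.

3.334 × 10^-27 m

In G = c = 1 units mass has dimensions of length; the conversion factor is G/c².
4.49 kg × (G/c²) = 3.334 × 10^-27 m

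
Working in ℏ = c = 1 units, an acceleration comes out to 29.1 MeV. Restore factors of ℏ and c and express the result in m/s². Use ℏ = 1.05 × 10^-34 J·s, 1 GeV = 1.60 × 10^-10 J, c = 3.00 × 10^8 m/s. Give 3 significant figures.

Acceleration is [L]/[T]² = c·[E]/ℏ.
1 GeV → c/ℏ × (1 GeV in J) = 4.57 × 10^32 m/s².
Convert the energy scale: 29.1 MeV = 0.0291 GeV.
Result: 0.0291 × 4.57 × 10^32 = 1.33 × 10^31 m/s².

1.33 × 10^31 m/s²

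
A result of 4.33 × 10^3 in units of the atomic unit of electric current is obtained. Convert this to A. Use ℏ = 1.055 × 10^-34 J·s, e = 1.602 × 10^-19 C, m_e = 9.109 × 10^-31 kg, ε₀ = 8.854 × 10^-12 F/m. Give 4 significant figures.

One atomic unit of electric current: I_au = e E_h/ℏ = m_e e⁵/((4πε₀)²ℏ³) = 6.612 × 10^-3 A.
4.33 × 10^3 × 6.612 × 10^-3 A = 28.63 A

28.63 A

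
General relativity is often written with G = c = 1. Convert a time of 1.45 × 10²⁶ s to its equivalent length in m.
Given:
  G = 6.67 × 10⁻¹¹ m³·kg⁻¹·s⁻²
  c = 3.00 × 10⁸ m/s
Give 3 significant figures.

Time → length via c.
1.45 × 10²⁶ s × (c) = 4.35 × 10³⁴ m

4.35 × 10³⁴ m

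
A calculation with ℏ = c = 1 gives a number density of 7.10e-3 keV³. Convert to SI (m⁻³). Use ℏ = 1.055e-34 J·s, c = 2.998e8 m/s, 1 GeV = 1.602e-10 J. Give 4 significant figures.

9.226e26 m⁻³

Number density is [L]⁻³ = [E]³/(ℏc)³.
1 GeV³ → 1/(ℏc)³ × (1 GeV in J)³ = 1.299e47 m⁻³.
Convert the energy scale: 7.10e-3 keV³ = 7.10e-21 GeV³.
Result: 7.10e-21 × 1.299e47 = 9.226e26 m⁻³.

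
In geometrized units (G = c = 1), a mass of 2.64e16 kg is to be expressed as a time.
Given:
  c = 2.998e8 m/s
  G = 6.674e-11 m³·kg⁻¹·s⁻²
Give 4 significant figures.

6.539e-20 s

Mass → time via G/c³.
2.64e16 kg × (G/c³) = 6.539e-20 s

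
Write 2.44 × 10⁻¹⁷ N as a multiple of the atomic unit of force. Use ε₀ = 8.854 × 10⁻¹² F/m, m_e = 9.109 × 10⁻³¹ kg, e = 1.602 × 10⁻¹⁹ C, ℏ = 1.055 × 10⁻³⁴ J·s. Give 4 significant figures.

2.968 × 10⁻¹⁰

atomic unit of force: F_au = E_h/a₀ = m_e²e⁶/((4πε₀)³ℏ⁴) = 8.220 × 10⁻⁸ N.
2.44 × 10⁻¹⁷ / 8.220 × 10⁻⁸ = 2.968 × 10⁻¹⁰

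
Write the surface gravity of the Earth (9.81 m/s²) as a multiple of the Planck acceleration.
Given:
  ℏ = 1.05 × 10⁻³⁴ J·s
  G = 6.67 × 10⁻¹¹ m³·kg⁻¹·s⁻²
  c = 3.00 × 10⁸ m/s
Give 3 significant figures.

Planck acceleration: a_P = √(c⁷/(ℏG)) = 5.59 × 10⁵¹ m/s².
9.81 / 5.59 × 10⁵¹ = 1.76 × 10⁻⁵¹

1.76 × 10⁻⁵¹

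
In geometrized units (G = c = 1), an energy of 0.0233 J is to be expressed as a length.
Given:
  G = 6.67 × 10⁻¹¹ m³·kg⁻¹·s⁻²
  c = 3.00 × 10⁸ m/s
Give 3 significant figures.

Energy → length via G/c⁴.
0.0233 J × (G/c⁴) = 1.92 × 10⁻⁴⁶ m

1.92 × 10⁻⁴⁶ m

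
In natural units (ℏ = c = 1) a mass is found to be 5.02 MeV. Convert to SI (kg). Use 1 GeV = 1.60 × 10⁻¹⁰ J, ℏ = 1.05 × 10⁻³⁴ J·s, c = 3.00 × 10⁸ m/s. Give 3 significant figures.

8.92 × 10⁻³⁰ kg

Mass is [E]/c²; divide by c².
1 GeV → 1/c² × (1 GeV in J) = 1.78 × 10⁻²⁷ kg.
Convert the energy scale: 5.02 MeV = 5.02 × 10⁻³ GeV.
Result: 5.02 × 10⁻³ × 1.78 × 10⁻²⁷ = 8.92 × 10⁻³⁰ kg.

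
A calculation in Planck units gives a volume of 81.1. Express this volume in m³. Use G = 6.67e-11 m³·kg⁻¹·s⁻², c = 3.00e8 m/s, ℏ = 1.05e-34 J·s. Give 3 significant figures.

3.39e-103 m³

One Planck volume: V_P = (ℏG/c³)^(3/2) = 4.18e-105 m³.
81.1 × 4.18e-105 m³ = 3.39e-103 m³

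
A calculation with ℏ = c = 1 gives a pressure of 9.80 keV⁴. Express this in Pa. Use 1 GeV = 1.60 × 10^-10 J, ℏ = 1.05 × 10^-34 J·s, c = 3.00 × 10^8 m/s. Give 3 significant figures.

2.05 × 10^14 Pa

Pressure is [E]/[L]³ = [E]⁴/(ℏc)³.
1 GeV⁴ → 1/(ℏc)³ × (1 GeV in J)⁴ = 2.10 × 10^37 Pa.
Convert the energy scale: 9.80 keV⁴ = 9.80 × 10^-24 GeV⁴.
Result: 9.80 × 10^-24 × 2.10 × 10^37 = 2.05 × 10^14 Pa.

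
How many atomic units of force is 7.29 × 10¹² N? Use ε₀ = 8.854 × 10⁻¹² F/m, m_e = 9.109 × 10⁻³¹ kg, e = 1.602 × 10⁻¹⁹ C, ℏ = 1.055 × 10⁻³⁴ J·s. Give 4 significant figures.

atomic unit of force: F_au = E_h/a₀ = m_e²e⁶/((4πε₀)³ℏ⁴) = 8.220 × 10⁻⁸ N.
7.29 × 10¹² / 8.220 × 10⁻⁸ = 8.869 × 10¹⁹

8.869 × 10¹⁹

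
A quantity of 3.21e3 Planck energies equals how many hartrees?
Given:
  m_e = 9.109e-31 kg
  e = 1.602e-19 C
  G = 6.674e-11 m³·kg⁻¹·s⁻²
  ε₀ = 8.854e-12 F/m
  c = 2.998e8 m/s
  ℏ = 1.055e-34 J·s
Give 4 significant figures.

Planck energy: E_P = √(ℏc⁵/G) = 1.957e9 J
hartree: E_h = m_e e⁴/(4πε₀ℏ)² = 4.354e-18 J
3.21e3 × 1.957e9 / 4.354e-18 = 1.442e30

1.442e30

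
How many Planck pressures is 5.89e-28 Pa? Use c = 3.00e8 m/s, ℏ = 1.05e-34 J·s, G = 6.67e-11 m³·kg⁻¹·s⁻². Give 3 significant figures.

1.26e-141

Planck pressure: p_P = c⁷/(ℏG²) = 4.68e113 Pa.
5.89e-28 / 4.68e113 = 1.26e-141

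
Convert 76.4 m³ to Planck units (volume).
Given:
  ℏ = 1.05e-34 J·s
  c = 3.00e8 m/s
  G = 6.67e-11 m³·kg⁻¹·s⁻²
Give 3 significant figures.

Planck volume: V_P = (ℏG/c³)^(3/2) = 4.18e-105 m³.
76.4 / 4.18e-105 = 1.83e106

1.83e106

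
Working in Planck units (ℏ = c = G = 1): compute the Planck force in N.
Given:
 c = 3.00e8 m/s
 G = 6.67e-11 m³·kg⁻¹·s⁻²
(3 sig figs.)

1.21e44 N

From ℏ = c = G = 1 the force scale is F_P = c⁴/G.
  = 8.10e33 / 6.67e-11
  = 1.21e44 N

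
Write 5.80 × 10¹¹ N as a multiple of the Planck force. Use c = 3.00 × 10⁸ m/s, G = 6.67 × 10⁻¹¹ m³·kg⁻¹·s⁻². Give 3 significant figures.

4.78 × 10⁻³³

Planck force: F_P = c⁴/G = 1.21 × 10⁴⁴ N.
5.80 × 10¹¹ / 1.21 × 10⁴⁴ = 4.78 × 10⁻³³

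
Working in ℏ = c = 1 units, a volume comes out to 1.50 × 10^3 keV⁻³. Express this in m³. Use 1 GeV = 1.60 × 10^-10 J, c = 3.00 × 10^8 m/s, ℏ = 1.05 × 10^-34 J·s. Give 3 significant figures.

Volume is [L]³ = [E]⁻³·(ℏc)³.
1 GeV⁻³ → (ℏc)³ × (1 GeV in J)⁻³ = 7.63 × 10^-48 m³.
Convert the energy scale: 1.50 × 10^3 keV⁻³ = 1.50 × 10^21 GeV⁻³.
Result: 1.50 × 10^21 × 7.63 × 10^-48 = 1.14 × 10^-26 m³.

1.14 × 10^-26 m³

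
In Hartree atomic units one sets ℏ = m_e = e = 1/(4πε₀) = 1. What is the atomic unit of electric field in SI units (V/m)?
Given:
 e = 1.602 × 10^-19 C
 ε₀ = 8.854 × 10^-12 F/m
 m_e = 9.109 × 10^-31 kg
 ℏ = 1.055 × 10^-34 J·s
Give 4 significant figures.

5.131 × 10^11 V/m

E_au = E_h/(e a₀) = m_e²e⁵/((4πε₀)³ℏ⁴)
E_h = 4.354 × 10^-18 J
a₀ = 5.297 × 10^-11 m
E_h/(e·a₀) = 5.131 × 10^11 V/m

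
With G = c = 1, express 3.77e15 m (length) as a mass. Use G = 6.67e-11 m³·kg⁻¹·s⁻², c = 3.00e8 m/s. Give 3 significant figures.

Length → mass via c²/G.
3.77e15 m × (c²/G) = 5.09e42 kg

5.09e42 kg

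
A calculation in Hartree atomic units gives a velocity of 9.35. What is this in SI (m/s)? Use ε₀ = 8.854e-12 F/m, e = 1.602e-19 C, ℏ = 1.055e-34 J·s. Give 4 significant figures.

One atomic unit of velocity: v_au = e²/(4πε₀ℏ) = 2.186e6 m/s.
9.35 × 2.186e6 m/s = 2.044e7 m/s

2.044e7 m/s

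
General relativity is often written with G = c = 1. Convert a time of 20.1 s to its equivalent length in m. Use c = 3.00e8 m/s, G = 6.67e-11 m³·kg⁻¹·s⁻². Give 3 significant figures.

Time → length via c.
20.1 s × (c) = 6.03e9 m

6.03e9 m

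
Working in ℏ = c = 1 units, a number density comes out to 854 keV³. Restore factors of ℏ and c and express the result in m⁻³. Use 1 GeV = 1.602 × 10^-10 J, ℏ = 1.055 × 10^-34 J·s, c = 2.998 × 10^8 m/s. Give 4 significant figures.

Number density is [L]⁻³ = [E]³/(ℏc)³.
1 GeV³ → 1/(ℏc)³ × (1 GeV in J)³ = 1.299 × 10^47 m⁻³.
Convert the energy scale: 854 keV³ = 8.54 × 10^-16 GeV³.
Result: 8.54 × 10^-16 × 1.299 × 10^47 = 1.110 × 10^32 m⁻³.

1.110 × 10^32 m⁻³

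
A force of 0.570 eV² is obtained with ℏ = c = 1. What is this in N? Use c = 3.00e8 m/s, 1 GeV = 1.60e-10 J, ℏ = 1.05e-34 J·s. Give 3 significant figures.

4.63e-13 N

Force is [E]/[L] = [E]²/(ℏc); restore (ℏc)⁻¹.
1 GeV² → 1/(ℏc) × (1 GeV in J)² = 8.13e5 N.
Convert the energy scale: 0.570 eV² = 5.70e-19 GeV².
Result: 5.70e-19 × 8.13e5 = 4.63e-13 N.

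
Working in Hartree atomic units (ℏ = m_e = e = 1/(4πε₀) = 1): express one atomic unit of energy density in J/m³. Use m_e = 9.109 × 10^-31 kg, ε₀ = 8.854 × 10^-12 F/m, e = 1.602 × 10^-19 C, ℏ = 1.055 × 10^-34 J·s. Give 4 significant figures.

Dimensional analysis gives u_au = E_h/a₀³ = m_e⁴e¹⁰/((4πε₀)⁵ℏ⁸).
E_h = 4.354 × 10^-18 J
a₀ = 5.297 × 10^-11 m
E_h/a₀³ = 2.929 × 10^13 J/m³

2.929 × 10^13 J/m³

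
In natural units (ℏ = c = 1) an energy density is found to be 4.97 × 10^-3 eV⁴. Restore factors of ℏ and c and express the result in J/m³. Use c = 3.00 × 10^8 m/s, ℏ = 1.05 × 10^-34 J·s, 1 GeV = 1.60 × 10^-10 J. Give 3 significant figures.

[E]/[L]³ = [E]⁴/(ℏc)³; restore (ℏc)⁻³.
1 GeV⁴ → 1/(ℏc)³ × (1 GeV in J)⁴ = 2.10 × 10^37 J/m³.
Convert the energy scale: 4.97 × 10^-3 eV⁴ = 4.97 × 10^-39 GeV⁴.
Result: 4.97 × 10^-39 × 2.10 × 10^37 = 0.104 J/m³.

0.104 J/m³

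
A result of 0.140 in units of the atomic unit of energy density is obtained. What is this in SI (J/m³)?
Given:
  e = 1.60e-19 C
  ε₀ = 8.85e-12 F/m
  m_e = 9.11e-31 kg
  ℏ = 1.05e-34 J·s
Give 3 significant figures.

One atomic unit of energy density: u_au = E_h/a₀³ = m_e⁴e¹⁰/((4πε₀)⁵ℏ⁸) = 3.01e13 J/m³.
0.140 × 3.01e13 J/m³ = 4.22e12 J/m³

4.22e12 J/m³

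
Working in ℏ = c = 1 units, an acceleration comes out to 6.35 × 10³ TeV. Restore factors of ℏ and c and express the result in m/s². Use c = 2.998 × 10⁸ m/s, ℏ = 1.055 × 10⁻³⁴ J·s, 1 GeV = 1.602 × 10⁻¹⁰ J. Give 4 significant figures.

2.891 × 10³⁹ m/s²

Acceleration is [L]/[T]² = c·[E]/ℏ.
1 GeV → c/ℏ × (1 GeV in J) = 4.552 × 10³² m/s².
Convert the energy scale: 6.35 × 10³ TeV = 6.35 × 10⁶ GeV.
Result: 6.35 × 10⁶ × 4.552 × 10³² = 2.891 × 10³⁹ m/s².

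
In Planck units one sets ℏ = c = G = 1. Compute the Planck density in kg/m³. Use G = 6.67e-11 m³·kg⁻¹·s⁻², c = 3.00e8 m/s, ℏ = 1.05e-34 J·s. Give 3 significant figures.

ρ_P = c⁵/(ℏG²)
  = 2.43e42 / 4.67e-55
  = 5.20e96 kg/m³

5.20e96 kg/m³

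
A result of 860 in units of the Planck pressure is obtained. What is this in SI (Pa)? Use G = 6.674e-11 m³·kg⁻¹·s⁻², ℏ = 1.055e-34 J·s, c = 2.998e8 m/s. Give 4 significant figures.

3.984e116 Pa

One Planck pressure: p_P = c⁷/(ℏG²) = 4.632e113 Pa.
860 × 4.632e113 Pa = 3.984e116 Pa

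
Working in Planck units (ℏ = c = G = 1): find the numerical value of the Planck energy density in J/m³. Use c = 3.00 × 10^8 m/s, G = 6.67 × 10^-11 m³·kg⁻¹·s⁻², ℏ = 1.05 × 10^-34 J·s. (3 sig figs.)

4.68 × 10^113 J/m³

Dimensional analysis gives u_P = c⁷/(ℏG²).
  = 2.19 × 10^59 / 4.67 × 10^-55
  = 4.68 × 10^113 J/m³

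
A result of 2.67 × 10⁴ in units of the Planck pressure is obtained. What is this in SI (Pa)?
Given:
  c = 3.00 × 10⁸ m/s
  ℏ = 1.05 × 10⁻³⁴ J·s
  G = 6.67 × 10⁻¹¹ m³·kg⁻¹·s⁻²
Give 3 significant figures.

One Planck pressure: p_P = c⁷/(ℏG²) = 4.68 × 10¹¹³ Pa.
2.67 × 10⁴ × 4.68 × 10¹¹³ Pa = 1.25 × 10¹¹⁸ Pa

1.25 × 10¹¹⁸ Pa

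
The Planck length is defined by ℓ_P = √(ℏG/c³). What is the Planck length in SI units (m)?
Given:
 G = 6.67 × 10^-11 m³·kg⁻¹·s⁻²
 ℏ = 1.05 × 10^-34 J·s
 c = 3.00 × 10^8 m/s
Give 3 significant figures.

ℓ_P = √(ℏG/c³)
  = √(2.59 × 10^-70)
  = 1.61 × 10^-35 m

1.61 × 10^-35 m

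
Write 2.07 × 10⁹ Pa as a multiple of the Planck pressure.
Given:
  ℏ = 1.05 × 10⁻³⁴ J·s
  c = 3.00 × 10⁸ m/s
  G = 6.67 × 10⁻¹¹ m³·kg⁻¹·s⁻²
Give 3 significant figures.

Planck pressure: p_P = c⁷/(ℏG²) = 4.68 × 10¹¹³ Pa.
2.07 × 10⁹ / 4.68 × 10¹¹³ = 4.42 × 10⁻¹⁰⁵

4.42 × 10⁻¹⁰⁵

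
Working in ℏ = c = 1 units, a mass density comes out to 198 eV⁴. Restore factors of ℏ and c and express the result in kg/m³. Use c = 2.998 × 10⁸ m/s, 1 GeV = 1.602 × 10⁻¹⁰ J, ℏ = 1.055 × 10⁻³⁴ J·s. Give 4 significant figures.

4.586 × 10⁻¹⁴ kg/m³

Mass density is [E]/(c²[L]³) = [E]⁴/(ℏ³c⁵).
1 GeV⁴ → 1/(ℏ³c⁵) × (1 GeV in J)⁴ = 2.316 × 10²⁰ kg/m³.
Convert the energy scale: 198 eV⁴ = 1.98 × 10⁻³⁴ GeV⁴.
Result: 1.98 × 10⁻³⁴ × 2.316 × 10²⁰ = 4.586 × 10⁻¹⁴ kg/m³.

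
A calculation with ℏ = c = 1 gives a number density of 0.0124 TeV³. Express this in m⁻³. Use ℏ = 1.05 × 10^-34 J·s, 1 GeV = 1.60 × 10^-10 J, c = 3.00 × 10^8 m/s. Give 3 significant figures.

Number density is [L]⁻³ = [E]³/(ℏc)³.
1 GeV³ → 1/(ℏc)³ × (1 GeV in J)³ = 1.31 × 10^47 m⁻³.
Convert the energy scale: 0.0124 TeV³ = 1.24 × 10^7 GeV³.
Result: 1.24 × 10^7 × 1.31 × 10^47 = 1.62 × 10^54 m⁻³.

1.62 × 10^54 m⁻³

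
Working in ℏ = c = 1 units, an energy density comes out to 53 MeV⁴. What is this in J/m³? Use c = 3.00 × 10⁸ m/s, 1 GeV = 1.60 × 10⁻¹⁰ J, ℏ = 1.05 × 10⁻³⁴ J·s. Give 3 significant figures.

1.11 × 10²⁷ J/m³

[E]/[L]³ = [E]⁴/(ℏc)³; restore (ℏc)⁻³.
1 GeV⁴ → 1/(ℏc)³ × (1 GeV in J)⁴ = 2.10 × 10³⁷ J/m³.
Convert the energy scale: 53 MeV⁴ = 5.30 × 10⁻¹¹ GeV⁴.
Result: 5.30 × 10⁻¹¹ × 2.10 × 10³⁷ = 1.11 × 10²⁷ J/m³.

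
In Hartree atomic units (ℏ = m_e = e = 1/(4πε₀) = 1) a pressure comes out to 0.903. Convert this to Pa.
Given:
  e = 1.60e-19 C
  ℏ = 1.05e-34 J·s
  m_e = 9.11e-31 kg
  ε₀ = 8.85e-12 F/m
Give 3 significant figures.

One atomic unit of pressure: P_au = E_h/a₀³ = m_e⁴e¹⁰/((4πε₀)⁵ℏ⁸) = 3.01e13 Pa.
0.903 × 3.01e13 Pa = 2.72e13 Pa

2.72e13 Pa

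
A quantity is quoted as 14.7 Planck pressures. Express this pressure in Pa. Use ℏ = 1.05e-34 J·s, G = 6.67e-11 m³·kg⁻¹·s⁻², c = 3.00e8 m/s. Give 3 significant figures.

One Planck pressure: p_P = c⁷/(ℏG²) = 4.68e113 Pa.
14.7 × 4.68e113 Pa = 6.88e114 Pa

6.88e114 Pa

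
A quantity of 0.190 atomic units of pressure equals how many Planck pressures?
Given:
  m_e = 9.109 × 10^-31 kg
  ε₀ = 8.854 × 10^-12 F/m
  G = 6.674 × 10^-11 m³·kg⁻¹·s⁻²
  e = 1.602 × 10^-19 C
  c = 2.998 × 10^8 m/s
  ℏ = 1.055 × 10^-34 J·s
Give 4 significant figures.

atomic unit of pressure: P_au = E_h/a₀³ = m_e⁴e¹⁰/((4πε₀)⁵ℏ⁸) = 2.929 × 10^13 Pa
Planck pressure: p_P = c⁷/(ℏG²) = 4.632 × 10^113 Pa
0.190 × 2.929 × 10^13 / 4.632 × 10^113 = 1.201 × 10^-101

1.201 × 10^-101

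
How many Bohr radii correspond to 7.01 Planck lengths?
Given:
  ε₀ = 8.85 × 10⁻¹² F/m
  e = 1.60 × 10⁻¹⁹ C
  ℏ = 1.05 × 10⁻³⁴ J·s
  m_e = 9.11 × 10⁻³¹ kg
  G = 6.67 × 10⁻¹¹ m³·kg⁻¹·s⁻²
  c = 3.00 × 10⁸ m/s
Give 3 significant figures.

Planck length: ℓ_P = √(ℏG/c³) = 1.61 × 10⁻³⁵ m
Bohr radius: a₀ = 4πε₀ℏ²/(m_e e²) = 5.26 × 10⁻¹¹ m
7.01 × 1.61 × 10⁻³⁵ / 5.26 × 10⁻¹¹ = 2.15 × 10⁻²⁴

2.15 × 10⁻²⁴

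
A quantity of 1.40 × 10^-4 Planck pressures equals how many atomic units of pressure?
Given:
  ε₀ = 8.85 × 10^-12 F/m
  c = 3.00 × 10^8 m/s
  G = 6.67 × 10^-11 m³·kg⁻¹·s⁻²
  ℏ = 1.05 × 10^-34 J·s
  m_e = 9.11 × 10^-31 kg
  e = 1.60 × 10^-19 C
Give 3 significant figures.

Planck pressure: p_P = c⁷/(ℏG²) = 4.68 × 10^113 Pa
atomic unit of pressure: P_au = E_h/a₀³ = m_e⁴e¹⁰/((4πε₀)⁵ℏ⁸) = 3.01 × 10^13 Pa
1.40 × 10^-4 × 4.68 × 10^113 / 3.01 × 10^13 = 2.18 × 10^96

2.18 × 10^96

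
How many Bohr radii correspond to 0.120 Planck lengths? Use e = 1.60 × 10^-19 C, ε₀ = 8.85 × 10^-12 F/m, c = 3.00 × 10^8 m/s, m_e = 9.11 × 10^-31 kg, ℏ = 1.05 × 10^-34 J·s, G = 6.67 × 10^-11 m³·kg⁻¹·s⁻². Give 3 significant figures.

3.68 × 10^-26

Planck length: ℓ_P = √(ℏG/c³) = 1.61 × 10^-35 m
Bohr radius: a₀ = 4πε₀ℏ²/(m_e e²) = 5.26 × 10^-11 m
0.120 × 1.61 × 10^-35 / 5.26 × 10^-11 = 3.68 × 10^-26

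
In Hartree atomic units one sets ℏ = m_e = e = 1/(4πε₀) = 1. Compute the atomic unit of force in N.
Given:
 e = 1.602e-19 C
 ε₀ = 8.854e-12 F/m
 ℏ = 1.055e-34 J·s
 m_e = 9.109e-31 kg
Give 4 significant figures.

8.220e-8 N

F_au = E_h/a₀ = m_e²e⁶/((4πε₀)³ℏ⁴)
E_h = 4.354e-18 J
a₀ = 5.297e-11 m
E_h/a₀ = 8.220e-8 N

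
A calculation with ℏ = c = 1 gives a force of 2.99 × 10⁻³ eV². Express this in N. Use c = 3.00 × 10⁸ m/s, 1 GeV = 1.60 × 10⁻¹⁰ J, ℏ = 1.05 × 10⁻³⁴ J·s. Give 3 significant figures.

2.43 × 10⁻¹⁵ N

Force is [E]/[L] = [E]²/(ℏc); restore (ℏc)⁻¹.
1 GeV² → 1/(ℏc) × (1 GeV in J)² = 8.13 × 10⁵ N.
Convert the energy scale: 2.99 × 10⁻³ eV² = 2.99 × 10⁻²¹ GeV².
Result: 2.99 × 10⁻²¹ × 8.13 × 10⁵ = 2.43 × 10⁻¹⁵ N.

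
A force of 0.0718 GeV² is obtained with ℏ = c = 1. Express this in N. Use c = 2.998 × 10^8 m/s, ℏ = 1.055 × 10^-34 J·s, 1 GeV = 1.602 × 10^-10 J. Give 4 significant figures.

5.826 × 10^4 N

Force is [E]/[L] = [E]²/(ℏc); restore (ℏc)⁻¹.
1 GeV² → 1/(ℏc) × (1 GeV in J)² = 8.114 × 10^5 N.
Result: 0.0718 × 8.114 × 10^5 = 5.826 × 10^4 N.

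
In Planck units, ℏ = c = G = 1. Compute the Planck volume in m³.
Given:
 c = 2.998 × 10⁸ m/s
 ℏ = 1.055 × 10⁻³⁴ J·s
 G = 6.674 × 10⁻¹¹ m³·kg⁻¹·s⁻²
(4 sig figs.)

The unique combination of the constants set to 1 with dimensions of volume is V_P = (ℏG/c³)^(3/2).
  = √(1.784 × 10⁻²⁰⁹)
  = 4.224 × 10⁻¹⁰⁵ m³

4.224 × 10⁻¹⁰⁵ m³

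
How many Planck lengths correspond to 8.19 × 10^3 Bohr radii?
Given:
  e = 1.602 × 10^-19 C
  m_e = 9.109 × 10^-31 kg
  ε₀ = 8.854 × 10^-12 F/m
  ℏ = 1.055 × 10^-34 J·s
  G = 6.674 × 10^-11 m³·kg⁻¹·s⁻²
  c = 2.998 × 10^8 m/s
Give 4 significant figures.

2.684 × 10^28

Bohr radius: a₀ = 4πε₀ℏ²/(m_e e²) = 5.297 × 10^-11 m
Planck length: ℓ_P = √(ℏG/c³) = 1.616 × 10^-35 m
8.19 × 10^3 × 5.297 × 10^-11 / 1.616 × 10^-35 = 2.684 × 10^28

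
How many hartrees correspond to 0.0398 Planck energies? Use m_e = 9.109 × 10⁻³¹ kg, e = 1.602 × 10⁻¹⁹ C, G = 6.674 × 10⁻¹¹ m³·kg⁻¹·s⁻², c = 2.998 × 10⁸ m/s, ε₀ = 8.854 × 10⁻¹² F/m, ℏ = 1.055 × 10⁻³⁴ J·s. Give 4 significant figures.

Planck energy: E_P = √(ℏc⁵/G) = 1.957 × 10⁹ J
hartree: E_h = m_e e⁴/(4πε₀ℏ)² = 4.354 × 10⁻¹⁸ J
0.0398 × 1.957 × 10⁹ / 4.354 × 10⁻¹⁸ = 1.788 × 10²⁵

1.788 × 10²⁵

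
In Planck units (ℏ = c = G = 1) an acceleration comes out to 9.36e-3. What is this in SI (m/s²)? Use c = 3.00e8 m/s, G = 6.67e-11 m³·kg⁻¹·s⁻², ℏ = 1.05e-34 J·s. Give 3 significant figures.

One Planck acceleration: a_P = √(c⁷/(ℏG)) = 5.59e51 m/s².
9.36e-3 × 5.59e51 m/s² = 5.23e49 m/s²

5.23e49 m/s²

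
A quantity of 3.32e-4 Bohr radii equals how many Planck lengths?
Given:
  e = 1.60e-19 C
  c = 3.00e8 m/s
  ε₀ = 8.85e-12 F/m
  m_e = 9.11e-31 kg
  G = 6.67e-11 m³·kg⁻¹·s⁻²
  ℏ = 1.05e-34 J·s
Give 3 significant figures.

Bohr radius: a₀ = 4πε₀ℏ²/(m_e e²) = 5.26e-11 m
Planck length: ℓ_P = √(ℏG/c³) = 1.61e-35 m
3.32e-4 × 5.26e-11 / 1.61e-35 = 1.08e21

1.08e21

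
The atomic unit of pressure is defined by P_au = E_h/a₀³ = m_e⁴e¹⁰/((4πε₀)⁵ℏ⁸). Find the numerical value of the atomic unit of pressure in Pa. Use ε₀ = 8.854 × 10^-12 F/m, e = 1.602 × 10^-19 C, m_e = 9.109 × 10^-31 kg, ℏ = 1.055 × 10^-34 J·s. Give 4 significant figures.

P_au = E_h/a₀³ = m_e⁴e¹⁰/((4πε₀)⁵ℏ⁸)
E_h = 4.354 × 10^-18 J
a₀ = 5.297 × 10^-11 m
E_h/a₀³ = 2.929 × 10^13 Pa

2.929 × 10^13 Pa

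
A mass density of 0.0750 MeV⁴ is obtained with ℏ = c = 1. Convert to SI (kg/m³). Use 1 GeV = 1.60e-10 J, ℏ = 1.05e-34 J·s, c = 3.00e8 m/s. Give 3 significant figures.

Mass density is [E]/(c²[L]³) = [E]⁴/(ℏ³c⁵).
1 GeV⁴ → 1/(ℏ³c⁵) × (1 GeV in J)⁴ = 2.33e20 kg/m³.
Convert the energy scale: 0.0750 MeV⁴ = 7.50e-14 GeV⁴.
Result: 7.50e-14 × 2.33e20 = 1.75e7 kg/m³.

1.75e7 kg/m³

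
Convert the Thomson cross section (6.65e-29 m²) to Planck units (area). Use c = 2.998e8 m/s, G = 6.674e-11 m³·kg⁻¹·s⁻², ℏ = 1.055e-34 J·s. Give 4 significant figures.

Planck area: A_P = ℏG/c³ = 2.613e-70 m².
6.65e-29 / 2.613e-70 = 2.545e41

2.545e41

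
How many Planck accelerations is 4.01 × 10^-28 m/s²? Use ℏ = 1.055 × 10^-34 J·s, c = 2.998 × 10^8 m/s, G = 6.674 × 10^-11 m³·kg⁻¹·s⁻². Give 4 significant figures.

7.212 × 10^-80

Planck acceleration: a_P = √(c⁷/(ℏG)) = 5.560 × 10^51 m/s².
4.01 × 10^-28 / 5.560 × 10^51 = 7.212 × 10^-80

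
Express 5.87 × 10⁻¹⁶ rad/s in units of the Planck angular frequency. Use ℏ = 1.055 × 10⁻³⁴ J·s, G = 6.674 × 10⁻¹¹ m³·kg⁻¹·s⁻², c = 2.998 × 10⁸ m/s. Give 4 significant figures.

Planck angular frequency: ω_P = √(c⁵/(ℏG)) = 1.855 × 10⁴³ rad/s.
5.87 × 10⁻¹⁶ / 1.855 × 10⁴³ = 3.165 × 10⁻⁵⁹

3.165 × 10⁻⁵⁹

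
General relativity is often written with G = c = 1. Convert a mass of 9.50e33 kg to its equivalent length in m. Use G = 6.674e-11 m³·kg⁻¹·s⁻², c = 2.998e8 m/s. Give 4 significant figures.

In G = c = 1 units mass has dimensions of length; the conversion factor is G/c².
9.50e33 kg × (G/c²) = 7.054e6 m

7.054e6 m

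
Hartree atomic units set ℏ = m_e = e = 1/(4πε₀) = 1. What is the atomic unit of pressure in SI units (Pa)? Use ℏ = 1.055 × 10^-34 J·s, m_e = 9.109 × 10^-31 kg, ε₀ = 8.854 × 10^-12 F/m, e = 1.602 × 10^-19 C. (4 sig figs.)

2.929 × 10^13 Pa

Dimensional analysis gives P_au = E_h/a₀³ = m_e⁴e¹⁰/((4πε₀)⁵ℏ⁸).
E_h = 4.354 × 10^-18 J
a₀ = 5.297 × 10^-11 m
E_h/a₀³ = 2.929 × 10^13 Pa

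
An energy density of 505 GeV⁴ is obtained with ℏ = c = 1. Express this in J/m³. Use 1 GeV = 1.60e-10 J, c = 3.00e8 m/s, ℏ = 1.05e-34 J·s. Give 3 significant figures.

[E]/[L]³ = [E]⁴/(ℏc)³; restore (ℏc)⁻³.
1 GeV⁴ → 1/(ℏc)³ × (1 GeV in J)⁴ = 2.10e37 J/m³.
Result: 505 × 2.10e37 = 1.06e40 J/m³.

1.06e40 J/m³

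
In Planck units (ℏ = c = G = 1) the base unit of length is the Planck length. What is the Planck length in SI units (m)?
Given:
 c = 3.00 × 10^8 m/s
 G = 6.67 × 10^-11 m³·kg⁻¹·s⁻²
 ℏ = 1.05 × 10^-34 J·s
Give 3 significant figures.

1.61 × 10^-35 m

ℓ_P = √(ℏG/c³)
  = √(2.59 × 10^-70)
  = 1.61 × 10^-35 m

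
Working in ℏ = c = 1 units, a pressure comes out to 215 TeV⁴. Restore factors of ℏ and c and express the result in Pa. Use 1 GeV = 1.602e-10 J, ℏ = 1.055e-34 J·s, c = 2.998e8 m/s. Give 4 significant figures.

4.475e51 Pa

Pressure is [E]/[L]³ = [E]⁴/(ℏc)³.
1 GeV⁴ → 1/(ℏc)³ × (1 GeV in J)⁴ = 2.082e37 Pa.
Convert the energy scale: 215 TeV⁴ = 2.15e14 GeV⁴.
Result: 2.15e14 × 2.082e37 = 4.475e51 Pa.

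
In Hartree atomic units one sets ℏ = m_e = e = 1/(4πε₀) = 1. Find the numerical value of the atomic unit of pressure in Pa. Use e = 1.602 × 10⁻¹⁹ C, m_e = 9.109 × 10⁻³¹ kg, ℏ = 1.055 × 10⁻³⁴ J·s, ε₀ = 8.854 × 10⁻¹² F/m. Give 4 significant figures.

2.929 × 10¹³ Pa

P_au = E_h/a₀³ = m_e⁴e¹⁰/((4πε₀)⁵ℏ⁸)
E_h = 4.354 × 10⁻¹⁸ J
a₀ = 5.297 × 10⁻¹¹ m
E_h/a₀³ = 2.929 × 10¹³ Pa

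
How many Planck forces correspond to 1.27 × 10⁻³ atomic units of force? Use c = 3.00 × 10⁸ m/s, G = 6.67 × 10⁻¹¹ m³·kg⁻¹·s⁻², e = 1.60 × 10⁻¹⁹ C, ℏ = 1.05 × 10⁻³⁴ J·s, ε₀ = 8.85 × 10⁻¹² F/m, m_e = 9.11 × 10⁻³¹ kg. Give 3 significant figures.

atomic unit of force: F_au = E_h/a₀ = m_e²e⁶/((4πε₀)³ℏ⁴) = 8.33 × 10⁻⁸ N
Planck force: F_P = c⁴/G = 1.21 × 10⁴⁴ N
1.27 × 10⁻³ × 8.33 × 10⁻⁸ / 1.21 × 10⁴⁴ = 8.71 × 10⁻⁵⁵

8.71 × 10⁻⁵⁵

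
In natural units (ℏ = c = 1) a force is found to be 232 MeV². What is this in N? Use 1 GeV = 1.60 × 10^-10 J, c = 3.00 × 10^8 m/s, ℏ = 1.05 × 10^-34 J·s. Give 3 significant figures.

Force is [E]/[L] = [E]²/(ℏc); restore (ℏc)⁻¹.
1 GeV² → 1/(ℏc) × (1 GeV in J)² = 8.13 × 10^5 N.
Convert the energy scale: 232 MeV² = 2.32 × 10^-4 GeV².
Result: 2.32 × 10^-4 × 8.13 × 10^5 = 189 N.

189 N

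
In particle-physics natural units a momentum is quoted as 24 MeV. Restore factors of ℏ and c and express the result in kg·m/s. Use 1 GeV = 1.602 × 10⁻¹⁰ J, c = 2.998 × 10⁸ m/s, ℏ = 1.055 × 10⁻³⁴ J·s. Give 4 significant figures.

Momentum is [E]/c; divide by c.
1 GeV → 1/c × (1 GeV in J) = 5.344 × 10⁻¹⁹ kg·m/s.
Convert the energy scale: 24 MeV = 0.0240 GeV.
Result: 0.0240 × 5.344 × 10⁻¹⁹ = 1.282 × 10⁻²⁰ kg·m/s.

1.282 × 10⁻²⁰ kg·m/s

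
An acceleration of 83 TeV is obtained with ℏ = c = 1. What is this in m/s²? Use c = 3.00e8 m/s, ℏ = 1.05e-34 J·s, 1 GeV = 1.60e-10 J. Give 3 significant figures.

3.79e37 m/s²

Acceleration is [L]/[T]² = c·[E]/ℏ.
1 GeV → c/ℏ × (1 GeV in J) = 4.57e32 m/s².
Convert the energy scale: 83 TeV = 8.30e4 GeV.
Result: 8.30e4 × 4.57e32 = 3.79e37 m/s².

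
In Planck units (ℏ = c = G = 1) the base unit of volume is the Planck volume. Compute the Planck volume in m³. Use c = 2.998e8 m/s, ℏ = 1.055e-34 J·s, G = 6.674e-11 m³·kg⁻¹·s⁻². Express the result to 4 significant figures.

4.224e-105 m³

V_P = (ℏG/c³)^(3/2)
  = √(1.784e-209)
  = 4.224e-105 m³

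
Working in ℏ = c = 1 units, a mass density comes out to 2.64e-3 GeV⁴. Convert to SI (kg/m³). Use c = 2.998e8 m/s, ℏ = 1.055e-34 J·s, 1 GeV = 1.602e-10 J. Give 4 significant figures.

Mass density is [E]/(c²[L]³) = [E]⁴/(ℏ³c⁵).
1 GeV⁴ → 1/(ℏ³c⁵) × (1 GeV in J)⁴ = 2.316e20 kg/m³.
Result: 2.64e-3 × 2.316e20 = 6.114e17 kg/m³.

6.114e17 kg/m³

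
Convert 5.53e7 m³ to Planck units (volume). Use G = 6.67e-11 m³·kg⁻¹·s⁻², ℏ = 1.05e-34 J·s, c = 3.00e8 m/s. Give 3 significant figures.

Planck volume: V_P = (ℏG/c³)^(3/2) = 4.18e-105 m³.
5.53e7 / 4.18e-105 = 1.32e112

1.32e112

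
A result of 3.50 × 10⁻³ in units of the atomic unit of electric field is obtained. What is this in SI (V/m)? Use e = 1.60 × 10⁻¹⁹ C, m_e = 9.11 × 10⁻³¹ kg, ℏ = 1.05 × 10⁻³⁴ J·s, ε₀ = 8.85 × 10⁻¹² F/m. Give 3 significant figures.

1.82 × 10⁹ V/m

One atomic unit of electric field: E_au = E_h/(e a₀) = m_e²e⁵/((4πε₀)³ℏ⁴) = 5.20 × 10¹¹ V/m.
3.50 × 10⁻³ × 5.20 × 10¹¹ V/m = 1.82 × 10⁹ V/m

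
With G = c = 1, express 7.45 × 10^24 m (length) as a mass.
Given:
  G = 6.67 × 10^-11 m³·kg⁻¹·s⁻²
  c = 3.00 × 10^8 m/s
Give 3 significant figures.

1.01 × 10^52 kg

Length → mass via c²/G.
7.45 × 10^24 m × (c²/G) = 1.01 × 10^52 kg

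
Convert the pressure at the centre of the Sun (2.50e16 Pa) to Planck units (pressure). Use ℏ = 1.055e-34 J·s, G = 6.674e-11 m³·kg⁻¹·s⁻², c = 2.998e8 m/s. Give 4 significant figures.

Planck pressure: p_P = c⁷/(ℏG²) = 4.632e113 Pa.
2.50e16 / 4.632e113 = 5.397e-98

5.397e-98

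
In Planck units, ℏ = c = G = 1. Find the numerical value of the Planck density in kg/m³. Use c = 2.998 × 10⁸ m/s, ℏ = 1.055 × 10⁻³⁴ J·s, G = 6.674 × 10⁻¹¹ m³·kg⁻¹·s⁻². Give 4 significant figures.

The unique combination of the constants set to 1 with dimensions of density is ρ_P = c⁵/(ℏG²).
  = 2.422 × 10⁴² / 4.699 × 10⁻⁵⁵
  = 5.154 × 10⁹⁶ kg/m³

5.154 × 10⁹⁶ kg/m³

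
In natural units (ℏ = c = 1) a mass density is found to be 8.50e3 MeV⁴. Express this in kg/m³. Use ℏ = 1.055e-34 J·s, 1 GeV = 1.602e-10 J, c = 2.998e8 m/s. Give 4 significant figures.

Mass density is [E]/(c²[L]³) = [E]⁴/(ℏ³c⁵).
1 GeV⁴ → 1/(ℏ³c⁵) × (1 GeV in J)⁴ = 2.316e20 kg/m³.
Convert the energy scale: 8.50e3 MeV⁴ = 8.50e-9 GeV⁴.
Result: 8.50e-9 × 2.316e20 = 1.969e12 kg/m³.

1.969e12 kg/m³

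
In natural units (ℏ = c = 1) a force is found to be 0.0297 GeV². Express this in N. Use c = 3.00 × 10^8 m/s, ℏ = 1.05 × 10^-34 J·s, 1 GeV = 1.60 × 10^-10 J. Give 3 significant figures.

Force is [E]/[L] = [E]²/(ℏc); restore (ℏc)⁻¹.
1 GeV² → 1/(ℏc) × (1 GeV in J)² = 8.13 × 10^5 N.
Result: 0.0297 × 8.13 × 10^5 = 2.41 × 10^4 N.

2.41 × 10^4 N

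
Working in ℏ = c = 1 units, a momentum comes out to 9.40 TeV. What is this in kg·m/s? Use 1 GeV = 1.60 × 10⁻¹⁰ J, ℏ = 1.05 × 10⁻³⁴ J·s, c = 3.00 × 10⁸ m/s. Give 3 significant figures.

5.01 × 10⁻¹⁵ kg·m/s

Momentum is [E]/c; divide by c.
1 GeV → 1/c × (1 GeV in J) = 5.33 × 10⁻¹⁹ kg·m/s.
Convert the energy scale: 9.40 TeV = 9.40 × 10³ GeV.
Result: 9.40 × 10³ × 5.33 × 10⁻¹⁹ = 5.01 × 10⁻¹⁵ kg·m/s.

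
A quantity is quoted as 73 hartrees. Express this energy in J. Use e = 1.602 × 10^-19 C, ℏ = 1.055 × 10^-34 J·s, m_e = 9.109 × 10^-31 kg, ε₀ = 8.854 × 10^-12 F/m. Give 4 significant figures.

One hartree: E_h = m_e e⁴/(4πε₀ℏ)² = 4.354 × 10^-18 J.
73 × 4.354 × 10^-18 J = 3.179 × 10^-16 J

3.179 × 10^-16 J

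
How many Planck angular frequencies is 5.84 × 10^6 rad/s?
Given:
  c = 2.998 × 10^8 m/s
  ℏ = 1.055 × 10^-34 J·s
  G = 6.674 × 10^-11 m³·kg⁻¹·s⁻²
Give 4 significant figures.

3.149 × 10^-37

Planck angular frequency: ω_P = √(c⁵/(ℏG)) = 1.855 × 10^43 rad/s.
5.84 × 10^6 / 1.855 × 10^43 = 3.149 × 10^-37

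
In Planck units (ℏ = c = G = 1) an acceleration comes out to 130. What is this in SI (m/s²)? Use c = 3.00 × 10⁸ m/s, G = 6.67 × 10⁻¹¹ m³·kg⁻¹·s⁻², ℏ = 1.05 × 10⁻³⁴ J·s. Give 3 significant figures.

7.26 × 10⁵³ m/s²

One Planck acceleration: a_P = √(c⁷/(ℏG)) = 5.59 × 10⁵¹ m/s².
130 × 5.59 × 10⁵¹ m/s² = 7.26 × 10⁵³ m/s²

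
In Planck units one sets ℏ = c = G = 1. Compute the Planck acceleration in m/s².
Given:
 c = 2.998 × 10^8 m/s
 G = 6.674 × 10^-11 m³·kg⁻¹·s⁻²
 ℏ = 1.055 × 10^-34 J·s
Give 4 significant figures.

5.560 × 10^51 m/s²

a_P = √(c⁷/(ℏG))
  = √(3.092 × 10^103)
  = 5.560 × 10^51 m/s²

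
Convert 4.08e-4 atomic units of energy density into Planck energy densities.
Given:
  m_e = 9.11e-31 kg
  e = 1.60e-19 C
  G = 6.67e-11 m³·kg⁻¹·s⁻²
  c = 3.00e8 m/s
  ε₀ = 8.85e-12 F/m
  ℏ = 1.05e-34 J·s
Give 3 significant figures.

atomic unit of energy density: u_au = E_h/a₀³ = m_e⁴e¹⁰/((4πε₀)⁵ℏ⁸) = 3.01e13 J/m³
Planck energy density: u_P = c⁷/(ℏG²) = 4.68e113 J/m³
4.08e-4 × 3.01e13 / 4.68e113 = 2.63e-104

2.63e-104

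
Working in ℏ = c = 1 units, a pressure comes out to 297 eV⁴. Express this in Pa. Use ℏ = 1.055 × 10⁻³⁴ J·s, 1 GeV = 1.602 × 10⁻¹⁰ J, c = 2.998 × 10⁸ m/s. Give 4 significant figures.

6.182 × 10³ Pa

Pressure is [E]/[L]³ = [E]⁴/(ℏc)³.
1 GeV⁴ → 1/(ℏc)³ × (1 GeV in J)⁴ = 2.082 × 10³⁷ Pa.
Convert the energy scale: 297 eV⁴ = 2.97 × 10⁻³⁴ GeV⁴.
Result: 2.97 × 10⁻³⁴ × 2.082 × 10³⁷ = 6.182 × 10³ Pa.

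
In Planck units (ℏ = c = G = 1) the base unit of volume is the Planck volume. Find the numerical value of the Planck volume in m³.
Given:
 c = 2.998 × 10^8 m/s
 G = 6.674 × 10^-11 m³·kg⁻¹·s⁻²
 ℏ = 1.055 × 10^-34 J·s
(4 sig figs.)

V_P = (ℏG/c³)^(3/2)
  = √(1.784 × 10^-209)
  = 4.224 × 10^-105 m³

4.224 × 10^-105 m³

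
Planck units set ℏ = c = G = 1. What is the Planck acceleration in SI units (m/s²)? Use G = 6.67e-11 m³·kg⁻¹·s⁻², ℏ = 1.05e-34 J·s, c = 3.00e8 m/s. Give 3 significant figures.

5.59e51 m/s²

From ℏ = c = G = 1 the acceleration scale is a_P = √(c⁷/(ℏG)).
  = √(3.12e103)
  = 5.59e51 m/s²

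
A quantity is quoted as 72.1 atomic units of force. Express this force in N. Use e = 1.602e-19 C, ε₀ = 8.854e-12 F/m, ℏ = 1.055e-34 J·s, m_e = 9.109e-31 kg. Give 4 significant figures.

5.926e-6 N

One atomic unit of force: F_au = E_h/a₀ = m_e²e⁶/((4πε₀)³ℏ⁴) = 8.220e-8 N.
72.1 × 8.220e-8 N = 5.926e-6 N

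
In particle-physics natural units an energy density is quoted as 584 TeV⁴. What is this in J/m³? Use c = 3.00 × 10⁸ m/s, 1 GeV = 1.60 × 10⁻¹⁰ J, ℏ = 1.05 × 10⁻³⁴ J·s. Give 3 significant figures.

1.22 × 10⁵² J/m³

[E]/[L]³ = [E]⁴/(ℏc)³; restore (ℏc)⁻³.
1 GeV⁴ → 1/(ℏc)³ × (1 GeV in J)⁴ = 2.10 × 10³⁷ J/m³.
Convert the energy scale: 584 TeV⁴ = 5.84 × 10¹⁴ GeV⁴.
Result: 5.84 × 10¹⁴ × 2.10 × 10³⁷ = 1.22 × 10⁵² J/m³.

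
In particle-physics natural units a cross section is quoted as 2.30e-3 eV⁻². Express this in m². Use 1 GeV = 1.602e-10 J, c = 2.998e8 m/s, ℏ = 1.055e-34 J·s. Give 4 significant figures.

8.965e-17 m²

Area is [L]² = [E]⁻²·(ℏc)²; restore (ℏc)².
1 GeV⁻² → (ℏc)² × (1 GeV in J)⁻² = 3.898e-32 m².
Convert the energy scale: 2.30e-3 eV⁻² = 2.30e15 GeV⁻².
Result: 2.30e15 × 3.898e-32 = 8.965e-17 m².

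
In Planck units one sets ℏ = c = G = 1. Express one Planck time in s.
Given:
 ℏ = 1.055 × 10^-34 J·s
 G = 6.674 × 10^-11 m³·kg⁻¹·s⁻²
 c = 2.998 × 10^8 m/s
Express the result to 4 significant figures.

t_P = √(ℏG/c⁵)
  = √(2.907 × 10^-87)
  = 5.392 × 10^-44 s

5.392 × 10^-44 s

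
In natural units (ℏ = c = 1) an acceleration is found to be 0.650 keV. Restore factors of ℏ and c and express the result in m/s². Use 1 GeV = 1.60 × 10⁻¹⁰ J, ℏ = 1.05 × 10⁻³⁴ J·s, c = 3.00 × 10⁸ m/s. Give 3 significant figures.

2.97 × 10²⁶ m/s²

Acceleration is [L]/[T]² = c·[E]/ℏ.
1 GeV → c/ℏ × (1 GeV in J) = 4.57 × 10³² m/s².
Convert the energy scale: 0.650 keV = 6.50 × 10⁻⁷ GeV.
Result: 6.50 × 10⁻⁷ × 4.57 × 10³² = 2.97 × 10²⁶ m/s².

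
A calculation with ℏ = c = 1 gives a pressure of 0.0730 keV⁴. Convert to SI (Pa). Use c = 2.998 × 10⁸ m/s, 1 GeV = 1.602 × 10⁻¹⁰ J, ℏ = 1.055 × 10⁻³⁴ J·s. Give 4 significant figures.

Pressure is [E]/[L]³ = [E]⁴/(ℏc)³.
1 GeV⁴ → 1/(ℏc)³ × (1 GeV in J)⁴ = 2.082 × 10³⁷ Pa.
Convert the energy scale: 0.0730 keV⁴ = 7.30 × 10⁻²⁶ GeV⁴.
Result: 7.30 × 10⁻²⁶ × 2.082 × 10³⁷ = 1.520 × 10¹² Pa.

1.520 × 10¹² Pa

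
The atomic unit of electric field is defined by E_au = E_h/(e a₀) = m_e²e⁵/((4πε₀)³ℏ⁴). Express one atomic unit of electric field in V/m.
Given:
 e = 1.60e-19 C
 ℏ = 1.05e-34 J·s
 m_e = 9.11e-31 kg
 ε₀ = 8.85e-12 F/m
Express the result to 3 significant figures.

5.20e11 V/m

E_au = E_h/(e a₀) = m_e²e⁵/((4πε₀)³ℏ⁴)
E_h = 4.38e-18 J
a₀ = 5.26e-11 m
E_h/(e·a₀) = 5.20e11 V/m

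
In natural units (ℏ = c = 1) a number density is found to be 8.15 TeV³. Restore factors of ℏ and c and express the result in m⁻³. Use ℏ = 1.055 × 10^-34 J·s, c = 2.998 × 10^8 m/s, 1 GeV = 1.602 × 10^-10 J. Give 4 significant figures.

Number density is [L]⁻³ = [E]³/(ℏc)³.
1 GeV³ → 1/(ℏc)³ × (1 GeV in J)³ = 1.299 × 10^47 m⁻³.
Convert the energy scale: 8.15 TeV³ = 8.15 × 10^9 GeV³.
Result: 8.15 × 10^9 × 1.299 × 10^47 = 1.059 × 10^57 m⁻³.

1.059 × 10^57 m⁻³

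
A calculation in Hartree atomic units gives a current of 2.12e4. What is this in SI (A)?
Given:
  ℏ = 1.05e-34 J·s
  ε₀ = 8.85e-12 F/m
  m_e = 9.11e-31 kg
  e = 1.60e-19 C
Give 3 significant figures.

One atomic unit of electric current: I_au = e E_h/ℏ = m_e e⁵/((4πε₀)²ℏ³) = 6.67e-3 A.
2.12e4 × 6.67e-3 A = 141 A

141 A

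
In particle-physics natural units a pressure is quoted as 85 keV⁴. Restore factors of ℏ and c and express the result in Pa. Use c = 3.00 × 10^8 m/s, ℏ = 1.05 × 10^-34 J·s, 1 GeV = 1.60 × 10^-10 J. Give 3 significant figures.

Pressure is [E]/[L]³ = [E]⁴/(ℏc)³.
1 GeV⁴ → 1/(ℏc)³ × (1 GeV in J)⁴ = 2.10 × 10^37 Pa.
Convert the energy scale: 85 keV⁴ = 8.50 × 10^-23 GeV⁴.
Result: 8.50 × 10^-23 × 2.10 × 10^37 = 1.78 × 10^15 Pa.

1.78 × 10^15 Pa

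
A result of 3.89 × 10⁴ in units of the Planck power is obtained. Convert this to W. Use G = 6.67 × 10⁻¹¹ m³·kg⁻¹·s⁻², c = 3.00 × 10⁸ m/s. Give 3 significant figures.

One Planck power: P_P = c⁵/G = 3.64 × 10⁵² W.
3.89 × 10⁴ × 3.64 × 10⁵² W = 1.42 × 10⁵⁷ W

1.42 × 10⁵⁷ W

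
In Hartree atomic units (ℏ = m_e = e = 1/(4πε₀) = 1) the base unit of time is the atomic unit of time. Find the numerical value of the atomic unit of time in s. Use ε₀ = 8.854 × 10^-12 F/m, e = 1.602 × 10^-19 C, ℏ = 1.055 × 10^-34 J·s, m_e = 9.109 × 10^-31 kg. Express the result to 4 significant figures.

τ_au = (4πε₀)²ℏ³/(m_e e⁴)
E_h = 4.354 × 10^-18 J
ℏ/E_h = 2.423 × 10^-17 s

2.423 × 10^-17 s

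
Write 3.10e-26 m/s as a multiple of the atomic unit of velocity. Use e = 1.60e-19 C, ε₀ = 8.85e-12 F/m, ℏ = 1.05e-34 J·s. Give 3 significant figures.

atomic unit of velocity: v_au = e²/(4πε₀ℏ) = 2.19e6 m/s.
3.10e-26 / 2.19e6 = 1.41e-32

1.41e-32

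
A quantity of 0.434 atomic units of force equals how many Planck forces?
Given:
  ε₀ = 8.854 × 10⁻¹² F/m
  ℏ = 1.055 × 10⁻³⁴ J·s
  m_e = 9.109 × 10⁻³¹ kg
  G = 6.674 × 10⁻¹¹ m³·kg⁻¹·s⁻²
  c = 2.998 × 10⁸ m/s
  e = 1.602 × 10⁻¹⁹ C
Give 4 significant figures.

atomic unit of force: F_au = E_h/a₀ = m_e²e⁶/((4πε₀)³ℏ⁴) = 8.220 × 10⁻⁸ N
Planck force: F_P = c⁴/G = 1.210 × 10⁴⁴ N
0.434 × 8.220 × 10⁻⁸ / 1.210 × 10⁴⁴ = 2.947 × 10⁻⁵²

2.947 × 10⁻⁵²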